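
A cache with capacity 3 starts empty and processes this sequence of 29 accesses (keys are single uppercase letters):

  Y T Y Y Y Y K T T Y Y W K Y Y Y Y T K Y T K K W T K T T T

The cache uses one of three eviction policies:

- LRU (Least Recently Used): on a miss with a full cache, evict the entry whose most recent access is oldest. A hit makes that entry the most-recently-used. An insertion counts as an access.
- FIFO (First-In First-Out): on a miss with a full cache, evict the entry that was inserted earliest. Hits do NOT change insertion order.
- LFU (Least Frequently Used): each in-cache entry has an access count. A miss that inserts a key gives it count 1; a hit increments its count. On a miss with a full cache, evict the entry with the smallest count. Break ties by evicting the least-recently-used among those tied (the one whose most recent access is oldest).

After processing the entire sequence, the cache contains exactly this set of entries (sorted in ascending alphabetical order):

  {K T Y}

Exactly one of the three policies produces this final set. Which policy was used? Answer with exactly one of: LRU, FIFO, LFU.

Simulating under each policy and comparing final sets:
  LRU: final set = {K T W} -> differs
  FIFO: final set = {K T W} -> differs
  LFU: final set = {K T Y} -> MATCHES target
Only LFU produces the target set.

Answer: LFU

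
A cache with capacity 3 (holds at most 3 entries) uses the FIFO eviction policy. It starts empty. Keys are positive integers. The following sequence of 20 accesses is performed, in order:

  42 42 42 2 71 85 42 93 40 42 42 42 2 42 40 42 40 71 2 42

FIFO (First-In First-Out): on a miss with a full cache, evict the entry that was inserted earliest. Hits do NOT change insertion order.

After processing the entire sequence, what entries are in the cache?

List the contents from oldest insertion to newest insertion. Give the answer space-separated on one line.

FIFO simulation (capacity=3):
  1. access 42: MISS. Cache (old->new): [42]
  2. access 42: HIT. Cache (old->new): [42]
  3. access 42: HIT. Cache (old->new): [42]
  4. access 2: MISS. Cache (old->new): [42 2]
  5. access 71: MISS. Cache (old->new): [42 2 71]
  6. access 85: MISS, evict 42. Cache (old->new): [2 71 85]
  7. access 42: MISS, evict 2. Cache (old->new): [71 85 42]
  8. access 93: MISS, evict 71. Cache (old->new): [85 42 93]
  9. access 40: MISS, evict 85. Cache (old->new): [42 93 40]
  10. access 42: HIT. Cache (old->new): [42 93 40]
  11. access 42: HIT. Cache (old->new): [42 93 40]
  12. access 42: HIT. Cache (old->new): [42 93 40]
  13. access 2: MISS, evict 42. Cache (old->new): [93 40 2]
  14. access 42: MISS, evict 93. Cache (old->new): [40 2 42]
  15. access 40: HIT. Cache (old->new): [40 2 42]
  16. access 42: HIT. Cache (old->new): [40 2 42]
  17. access 40: HIT. Cache (old->new): [40 2 42]
  18. access 71: MISS, evict 40. Cache (old->new): [2 42 71]
  19. access 2: HIT. Cache (old->new): [2 42 71]
  20. access 42: HIT. Cache (old->new): [2 42 71]
Total: 10 hits, 10 misses, 7 evictions

Answer: 2 42 71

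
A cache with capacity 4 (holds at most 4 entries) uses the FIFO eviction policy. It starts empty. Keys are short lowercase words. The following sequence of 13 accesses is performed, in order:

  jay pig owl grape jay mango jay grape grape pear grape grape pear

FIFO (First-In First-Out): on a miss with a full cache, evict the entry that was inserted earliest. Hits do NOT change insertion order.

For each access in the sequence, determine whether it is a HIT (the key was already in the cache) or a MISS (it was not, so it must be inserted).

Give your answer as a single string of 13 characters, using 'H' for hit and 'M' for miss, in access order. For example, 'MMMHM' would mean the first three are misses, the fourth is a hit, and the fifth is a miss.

Answer: MMMMHMMHHMHHH

Derivation:
FIFO simulation (capacity=4):
  1. access jay: MISS. Cache (old->new): [jay]
  2. access pig: MISS. Cache (old->new): [jay pig]
  3. access owl: MISS. Cache (old->new): [jay pig owl]
  4. access grape: MISS. Cache (old->new): [jay pig owl grape]
  5. access jay: HIT. Cache (old->new): [jay pig owl grape]
  6. access mango: MISS, evict jay. Cache (old->new): [pig owl grape mango]
  7. access jay: MISS, evict pig. Cache (old->new): [owl grape mango jay]
  8. access grape: HIT. Cache (old->new): [owl grape mango jay]
  9. access grape: HIT. Cache (old->new): [owl grape mango jay]
  10. access pear: MISS, evict owl. Cache (old->new): [grape mango jay pear]
  11. access grape: HIT. Cache (old->new): [grape mango jay pear]
  12. access grape: HIT. Cache (old->new): [grape mango jay pear]
  13. access pear: HIT. Cache (old->new): [grape mango jay pear]
Total: 6 hits, 7 misses, 3 evictions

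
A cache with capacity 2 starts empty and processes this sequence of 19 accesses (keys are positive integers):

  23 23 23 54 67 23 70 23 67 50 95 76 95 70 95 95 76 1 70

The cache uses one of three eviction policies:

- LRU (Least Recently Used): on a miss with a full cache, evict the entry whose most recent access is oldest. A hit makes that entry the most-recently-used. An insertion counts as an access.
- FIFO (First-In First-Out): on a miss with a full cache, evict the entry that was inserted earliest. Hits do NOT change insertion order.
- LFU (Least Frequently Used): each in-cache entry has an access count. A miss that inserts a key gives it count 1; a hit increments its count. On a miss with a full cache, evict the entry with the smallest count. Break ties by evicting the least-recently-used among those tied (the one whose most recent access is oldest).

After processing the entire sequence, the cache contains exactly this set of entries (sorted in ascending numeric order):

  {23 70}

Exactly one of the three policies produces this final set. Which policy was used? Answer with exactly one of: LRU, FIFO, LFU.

Answer: LFU

Derivation:
Simulating under each policy and comparing final sets:
  LRU: final set = {1 70} -> differs
  FIFO: final set = {1 70} -> differs
  LFU: final set = {23 70} -> MATCHES target
Only LFU produces the target set.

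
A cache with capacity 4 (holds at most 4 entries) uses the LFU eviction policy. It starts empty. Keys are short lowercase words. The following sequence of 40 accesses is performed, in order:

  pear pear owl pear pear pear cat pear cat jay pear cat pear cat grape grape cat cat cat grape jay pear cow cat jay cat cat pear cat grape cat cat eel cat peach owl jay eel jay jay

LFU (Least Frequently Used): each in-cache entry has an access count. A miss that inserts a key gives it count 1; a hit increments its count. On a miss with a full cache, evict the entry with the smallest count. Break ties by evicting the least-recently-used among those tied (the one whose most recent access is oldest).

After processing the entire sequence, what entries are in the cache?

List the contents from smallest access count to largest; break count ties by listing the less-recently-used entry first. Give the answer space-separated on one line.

Answer: jay grape pear cat

Derivation:
LFU simulation (capacity=4):
  1. access pear: MISS. Cache: [pear(c=1)]
  2. access pear: HIT, count now 2. Cache: [pear(c=2)]
  3. access owl: MISS. Cache: [owl(c=1) pear(c=2)]
  4. access pear: HIT, count now 3. Cache: [owl(c=1) pear(c=3)]
  5. access pear: HIT, count now 4. Cache: [owl(c=1) pear(c=4)]
  6. access pear: HIT, count now 5. Cache: [owl(c=1) pear(c=5)]
  7. access cat: MISS. Cache: [owl(c=1) cat(c=1) pear(c=5)]
  8. access pear: HIT, count now 6. Cache: [owl(c=1) cat(c=1) pear(c=6)]
  9. access cat: HIT, count now 2. Cache: [owl(c=1) cat(c=2) pear(c=6)]
  10. access jay: MISS. Cache: [owl(c=1) jay(c=1) cat(c=2) pear(c=6)]
  11. access pear: HIT, count now 7. Cache: [owl(c=1) jay(c=1) cat(c=2) pear(c=7)]
  12. access cat: HIT, count now 3. Cache: [owl(c=1) jay(c=1) cat(c=3) pear(c=7)]
  13. access pear: HIT, count now 8. Cache: [owl(c=1) jay(c=1) cat(c=3) pear(c=8)]
  14. access cat: HIT, count now 4. Cache: [owl(c=1) jay(c=1) cat(c=4) pear(c=8)]
  15. access grape: MISS, evict owl(c=1). Cache: [jay(c=1) grape(c=1) cat(c=4) pear(c=8)]
  16. access grape: HIT, count now 2. Cache: [jay(c=1) grape(c=2) cat(c=4) pear(c=8)]
  17. access cat: HIT, count now 5. Cache: [jay(c=1) grape(c=2) cat(c=5) pear(c=8)]
  18. access cat: HIT, count now 6. Cache: [jay(c=1) grape(c=2) cat(c=6) pear(c=8)]
  19. access cat: HIT, count now 7. Cache: [jay(c=1) grape(c=2) cat(c=7) pear(c=8)]
  20. access grape: HIT, count now 3. Cache: [jay(c=1) grape(c=3) cat(c=7) pear(c=8)]
  21. access jay: HIT, count now 2. Cache: [jay(c=2) grape(c=3) cat(c=7) pear(c=8)]
  22. access pear: HIT, count now 9. Cache: [jay(c=2) grape(c=3) cat(c=7) pear(c=9)]
  23. access cow: MISS, evict jay(c=2). Cache: [cow(c=1) grape(c=3) cat(c=7) pear(c=9)]
  24. access cat: HIT, count now 8. Cache: [cow(c=1) grape(c=3) cat(c=8) pear(c=9)]
  25. access jay: MISS, evict cow(c=1). Cache: [jay(c=1) grape(c=3) cat(c=8) pear(c=9)]
  26. access cat: HIT, count now 9. Cache: [jay(c=1) grape(c=3) pear(c=9) cat(c=9)]
  27. access cat: HIT, count now 10. Cache: [jay(c=1) grape(c=3) pear(c=9) cat(c=10)]
  28. access pear: HIT, count now 10. Cache: [jay(c=1) grape(c=3) cat(c=10) pear(c=10)]
  29. access cat: HIT, count now 11. Cache: [jay(c=1) grape(c=3) pear(c=10) cat(c=11)]
  30. access grape: HIT, count now 4. Cache: [jay(c=1) grape(c=4) pear(c=10) cat(c=11)]
  31. access cat: HIT, count now 12. Cache: [jay(c=1) grape(c=4) pear(c=10) cat(c=12)]
  32. access cat: HIT, count now 13. Cache: [jay(c=1) grape(c=4) pear(c=10) cat(c=13)]
  33. access eel: MISS, evict jay(c=1). Cache: [eel(c=1) grape(c=4) pear(c=10) cat(c=13)]
  34. access cat: HIT, count now 14. Cache: [eel(c=1) grape(c=4) pear(c=10) cat(c=14)]
  35. access peach: MISS, evict eel(c=1). Cache: [peach(c=1) grape(c=4) pear(c=10) cat(c=14)]
  36. access owl: MISS, evict peach(c=1). Cache: [owl(c=1) grape(c=4) pear(c=10) cat(c=14)]
  37. access jay: MISS, evict owl(c=1). Cache: [jay(c=1) grape(c=4) pear(c=10) cat(c=14)]
  38. access eel: MISS, evict jay(c=1). Cache: [eel(c=1) grape(c=4) pear(c=10) cat(c=14)]
  39. access jay: MISS, evict eel(c=1). Cache: [jay(c=1) grape(c=4) pear(c=10) cat(c=14)]
  40. access jay: HIT, count now 2. Cache: [jay(c=2) grape(c=4) pear(c=10) cat(c=14)]
Total: 27 hits, 13 misses, 9 evictions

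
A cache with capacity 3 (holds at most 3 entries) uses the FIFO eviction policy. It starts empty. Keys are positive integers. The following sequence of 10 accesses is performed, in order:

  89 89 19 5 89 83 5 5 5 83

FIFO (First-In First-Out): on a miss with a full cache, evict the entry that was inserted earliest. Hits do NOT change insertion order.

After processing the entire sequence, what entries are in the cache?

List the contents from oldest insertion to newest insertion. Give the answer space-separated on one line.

Answer: 19 5 83

Derivation:
FIFO simulation (capacity=3):
  1. access 89: MISS. Cache (old->new): [89]
  2. access 89: HIT. Cache (old->new): [89]
  3. access 19: MISS. Cache (old->new): [89 19]
  4. access 5: MISS. Cache (old->new): [89 19 5]
  5. access 89: HIT. Cache (old->new): [89 19 5]
  6. access 83: MISS, evict 89. Cache (old->new): [19 5 83]
  7. access 5: HIT. Cache (old->new): [19 5 83]
  8. access 5: HIT. Cache (old->new): [19 5 83]
  9. access 5: HIT. Cache (old->new): [19 5 83]
  10. access 83: HIT. Cache (old->new): [19 5 83]
Total: 6 hits, 4 misses, 1 evictions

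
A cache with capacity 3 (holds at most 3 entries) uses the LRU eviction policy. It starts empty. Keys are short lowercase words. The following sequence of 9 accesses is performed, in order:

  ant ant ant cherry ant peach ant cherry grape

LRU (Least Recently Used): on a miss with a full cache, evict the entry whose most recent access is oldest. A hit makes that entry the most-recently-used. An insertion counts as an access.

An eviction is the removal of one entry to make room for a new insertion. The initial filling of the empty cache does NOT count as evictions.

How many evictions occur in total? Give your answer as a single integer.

Answer: 1

Derivation:
LRU simulation (capacity=3):
  1. access ant: MISS. Cache (LRU->MRU): [ant]
  2. access ant: HIT. Cache (LRU->MRU): [ant]
  3. access ant: HIT. Cache (LRU->MRU): [ant]
  4. access cherry: MISS. Cache (LRU->MRU): [ant cherry]
  5. access ant: HIT. Cache (LRU->MRU): [cherry ant]
  6. access peach: MISS. Cache (LRU->MRU): [cherry ant peach]
  7. access ant: HIT. Cache (LRU->MRU): [cherry peach ant]
  8. access cherry: HIT. Cache (LRU->MRU): [peach ant cherry]
  9. access grape: MISS, evict peach. Cache (LRU->MRU): [ant cherry grape]
Total: 5 hits, 4 misses, 1 evictions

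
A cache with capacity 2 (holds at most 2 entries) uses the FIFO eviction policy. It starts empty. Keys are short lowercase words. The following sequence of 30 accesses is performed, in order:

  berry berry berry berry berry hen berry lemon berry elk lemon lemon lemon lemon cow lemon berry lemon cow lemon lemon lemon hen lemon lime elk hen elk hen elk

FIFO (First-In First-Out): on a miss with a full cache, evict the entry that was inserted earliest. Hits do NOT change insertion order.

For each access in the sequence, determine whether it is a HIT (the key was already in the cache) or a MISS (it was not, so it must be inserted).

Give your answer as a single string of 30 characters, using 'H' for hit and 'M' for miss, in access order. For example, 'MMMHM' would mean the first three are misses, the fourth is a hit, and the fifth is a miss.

Answer: MHHHHMHMMMMHHHMHMMMHHHMMMMMHHH

Derivation:
FIFO simulation (capacity=2):
  1. access berry: MISS. Cache (old->new): [berry]
  2. access berry: HIT. Cache (old->new): [berry]
  3. access berry: HIT. Cache (old->new): [berry]
  4. access berry: HIT. Cache (old->new): [berry]
  5. access berry: HIT. Cache (old->new): [berry]
  6. access hen: MISS. Cache (old->new): [berry hen]
  7. access berry: HIT. Cache (old->new): [berry hen]
  8. access lemon: MISS, evict berry. Cache (old->new): [hen lemon]
  9. access berry: MISS, evict hen. Cache (old->new): [lemon berry]
  10. access elk: MISS, evict lemon. Cache (old->new): [berry elk]
  11. access lemon: MISS, evict berry. Cache (old->new): [elk lemon]
  12. access lemon: HIT. Cache (old->new): [elk lemon]
  13. access lemon: HIT. Cache (old->new): [elk lemon]
  14. access lemon: HIT. Cache (old->new): [elk lemon]
  15. access cow: MISS, evict elk. Cache (old->new): [lemon cow]
  16. access lemon: HIT. Cache (old->new): [lemon cow]
  17. access berry: MISS, evict lemon. Cache (old->new): [cow berry]
  18. access lemon: MISS, evict cow. Cache (old->new): [berry lemon]
  19. access cow: MISS, evict berry. Cache (old->new): [lemon cow]
  20. access lemon: HIT. Cache (old->new): [lemon cow]
  21. access lemon: HIT. Cache (old->new): [lemon cow]
  22. access lemon: HIT. Cache (old->new): [lemon cow]
  23. access hen: MISS, evict lemon. Cache (old->new): [cow hen]
  24. access lemon: MISS, evict cow. Cache (old->new): [hen lemon]
  25. access lime: MISS, evict hen. Cache (old->new): [lemon lime]
  26. access elk: MISS, evict lemon. Cache (old->new): [lime elk]
  27. access hen: MISS, evict lime. Cache (old->new): [elk hen]
  28. access elk: HIT. Cache (old->new): [elk hen]
  29. access hen: HIT. Cache (old->new): [elk hen]
  30. access elk: HIT. Cache (old->new): [elk hen]
Total: 15 hits, 15 misses, 13 evictions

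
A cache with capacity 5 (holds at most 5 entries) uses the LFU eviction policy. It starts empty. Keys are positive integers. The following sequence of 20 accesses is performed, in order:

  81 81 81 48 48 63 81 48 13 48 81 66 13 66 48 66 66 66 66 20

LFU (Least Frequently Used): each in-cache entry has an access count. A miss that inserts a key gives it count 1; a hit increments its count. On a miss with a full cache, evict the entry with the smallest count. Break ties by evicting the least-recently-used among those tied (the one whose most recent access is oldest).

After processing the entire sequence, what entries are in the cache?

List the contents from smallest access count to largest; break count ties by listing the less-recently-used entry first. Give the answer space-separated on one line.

LFU simulation (capacity=5):
  1. access 81: MISS. Cache: [81(c=1)]
  2. access 81: HIT, count now 2. Cache: [81(c=2)]
  3. access 81: HIT, count now 3. Cache: [81(c=3)]
  4. access 48: MISS. Cache: [48(c=1) 81(c=3)]
  5. access 48: HIT, count now 2. Cache: [48(c=2) 81(c=3)]
  6. access 63: MISS. Cache: [63(c=1) 48(c=2) 81(c=3)]
  7. access 81: HIT, count now 4. Cache: [63(c=1) 48(c=2) 81(c=4)]
  8. access 48: HIT, count now 3. Cache: [63(c=1) 48(c=3) 81(c=4)]
  9. access 13: MISS. Cache: [63(c=1) 13(c=1) 48(c=3) 81(c=4)]
  10. access 48: HIT, count now 4. Cache: [63(c=1) 13(c=1) 81(c=4) 48(c=4)]
  11. access 81: HIT, count now 5. Cache: [63(c=1) 13(c=1) 48(c=4) 81(c=5)]
  12. access 66: MISS. Cache: [63(c=1) 13(c=1) 66(c=1) 48(c=4) 81(c=5)]
  13. access 13: HIT, count now 2. Cache: [63(c=1) 66(c=1) 13(c=2) 48(c=4) 81(c=5)]
  14. access 66: HIT, count now 2. Cache: [63(c=1) 13(c=2) 66(c=2) 48(c=4) 81(c=5)]
  15. access 48: HIT, count now 5. Cache: [63(c=1) 13(c=2) 66(c=2) 81(c=5) 48(c=5)]
  16. access 66: HIT, count now 3. Cache: [63(c=1) 13(c=2) 66(c=3) 81(c=5) 48(c=5)]
  17. access 66: HIT, count now 4. Cache: [63(c=1) 13(c=2) 66(c=4) 81(c=5) 48(c=5)]
  18. access 66: HIT, count now 5. Cache: [63(c=1) 13(c=2) 81(c=5) 48(c=5) 66(c=5)]
  19. access 66: HIT, count now 6. Cache: [63(c=1) 13(c=2) 81(c=5) 48(c=5) 66(c=6)]
  20. access 20: MISS, evict 63(c=1). Cache: [20(c=1) 13(c=2) 81(c=5) 48(c=5) 66(c=6)]
Total: 14 hits, 6 misses, 1 evictions

Answer: 20 13 81 48 66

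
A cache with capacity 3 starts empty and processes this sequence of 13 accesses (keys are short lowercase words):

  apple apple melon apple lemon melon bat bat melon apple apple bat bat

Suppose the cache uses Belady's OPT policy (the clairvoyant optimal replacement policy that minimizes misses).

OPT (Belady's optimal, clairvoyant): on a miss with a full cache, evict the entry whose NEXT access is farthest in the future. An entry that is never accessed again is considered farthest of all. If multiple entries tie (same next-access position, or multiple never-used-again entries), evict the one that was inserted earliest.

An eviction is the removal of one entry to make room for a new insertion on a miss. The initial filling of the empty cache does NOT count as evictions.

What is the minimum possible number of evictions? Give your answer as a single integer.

Answer: 1

Derivation:
OPT (Belady) simulation (capacity=3):
  1. access apple: MISS. Cache: [apple]
  2. access apple: HIT. Next use of apple: step 4. Cache: [apple]
  3. access melon: MISS. Cache: [apple melon]
  4. access apple: HIT. Next use of apple: step 10. Cache: [apple melon]
  5. access lemon: MISS. Cache: [apple melon lemon]
  6. access melon: HIT. Next use of melon: step 9. Cache: [apple melon lemon]
  7. access bat: MISS, evict lemon (next use: never). Cache: [apple melon bat]
  8. access bat: HIT. Next use of bat: step 12. Cache: [apple melon bat]
  9. access melon: HIT. Next use of melon: never. Cache: [apple melon bat]
  10. access apple: HIT. Next use of apple: step 11. Cache: [apple melon bat]
  11. access apple: HIT. Next use of apple: never. Cache: [apple melon bat]
  12. access bat: HIT. Next use of bat: step 13. Cache: [apple melon bat]
  13. access bat: HIT. Next use of bat: never. Cache: [apple melon bat]
Total: 9 hits, 4 misses, 1 evictions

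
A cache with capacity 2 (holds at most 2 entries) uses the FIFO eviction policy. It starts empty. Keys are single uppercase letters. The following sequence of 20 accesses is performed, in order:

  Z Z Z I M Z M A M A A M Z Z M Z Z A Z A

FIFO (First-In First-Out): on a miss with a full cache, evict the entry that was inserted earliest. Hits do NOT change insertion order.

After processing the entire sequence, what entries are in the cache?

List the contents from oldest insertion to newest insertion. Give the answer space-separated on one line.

FIFO simulation (capacity=2):
  1. access Z: MISS. Cache (old->new): [Z]
  2. access Z: HIT. Cache (old->new): [Z]
  3. access Z: HIT. Cache (old->new): [Z]
  4. access I: MISS. Cache (old->new): [Z I]
  5. access M: MISS, evict Z. Cache (old->new): [I M]
  6. access Z: MISS, evict I. Cache (old->new): [M Z]
  7. access M: HIT. Cache (old->new): [M Z]
  8. access A: MISS, evict M. Cache (old->new): [Z A]
  9. access M: MISS, evict Z. Cache (old->new): [A M]
  10. access A: HIT. Cache (old->new): [A M]
  11. access A: HIT. Cache (old->new): [A M]
  12. access M: HIT. Cache (old->new): [A M]
  13. access Z: MISS, evict A. Cache (old->new): [M Z]
  14. access Z: HIT. Cache (old->new): [M Z]
  15. access M: HIT. Cache (old->new): [M Z]
  16. access Z: HIT. Cache (old->new): [M Z]
  17. access Z: HIT. Cache (old->new): [M Z]
  18. access A: MISS, evict M. Cache (old->new): [Z A]
  19. access Z: HIT. Cache (old->new): [Z A]
  20. access A: HIT. Cache (old->new): [Z A]
Total: 12 hits, 8 misses, 6 evictions

Answer: Z A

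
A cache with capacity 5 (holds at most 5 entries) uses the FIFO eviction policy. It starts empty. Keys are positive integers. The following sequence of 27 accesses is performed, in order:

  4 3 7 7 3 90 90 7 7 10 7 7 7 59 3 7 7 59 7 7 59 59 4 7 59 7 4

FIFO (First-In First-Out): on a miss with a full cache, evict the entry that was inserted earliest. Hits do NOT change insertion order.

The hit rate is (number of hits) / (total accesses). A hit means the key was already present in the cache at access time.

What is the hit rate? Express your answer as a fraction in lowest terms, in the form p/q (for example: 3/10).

FIFO simulation (capacity=5):
  1. access 4: MISS. Cache (old->new): [4]
  2. access 3: MISS. Cache (old->new): [4 3]
  3. access 7: MISS. Cache (old->new): [4 3 7]
  4. access 7: HIT. Cache (old->new): [4 3 7]
  5. access 3: HIT. Cache (old->new): [4 3 7]
  6. access 90: MISS. Cache (old->new): [4 3 7 90]
  7. access 90: HIT. Cache (old->new): [4 3 7 90]
  8. access 7: HIT. Cache (old->new): [4 3 7 90]
  9. access 7: HIT. Cache (old->new): [4 3 7 90]
  10. access 10: MISS. Cache (old->new): [4 3 7 90 10]
  11. access 7: HIT. Cache (old->new): [4 3 7 90 10]
  12. access 7: HIT. Cache (old->new): [4 3 7 90 10]
  13. access 7: HIT. Cache (old->new): [4 3 7 90 10]
  14. access 59: MISS, evict 4. Cache (old->new): [3 7 90 10 59]
  15. access 3: HIT. Cache (old->new): [3 7 90 10 59]
  16. access 7: HIT. Cache (old->new): [3 7 90 10 59]
  17. access 7: HIT. Cache (old->new): [3 7 90 10 59]
  18. access 59: HIT. Cache (old->new): [3 7 90 10 59]
  19. access 7: HIT. Cache (old->new): [3 7 90 10 59]
  20. access 7: HIT. Cache (old->new): [3 7 90 10 59]
  21. access 59: HIT. Cache (old->new): [3 7 90 10 59]
  22. access 59: HIT. Cache (old->new): [3 7 90 10 59]
  23. access 4: MISS, evict 3. Cache (old->new): [7 90 10 59 4]
  24. access 7: HIT. Cache (old->new): [7 90 10 59 4]
  25. access 59: HIT. Cache (old->new): [7 90 10 59 4]
  26. access 7: HIT. Cache (old->new): [7 90 10 59 4]
  27. access 4: HIT. Cache (old->new): [7 90 10 59 4]
Total: 20 hits, 7 misses, 2 evictions

Hit rate = 20/27

Answer: 20/27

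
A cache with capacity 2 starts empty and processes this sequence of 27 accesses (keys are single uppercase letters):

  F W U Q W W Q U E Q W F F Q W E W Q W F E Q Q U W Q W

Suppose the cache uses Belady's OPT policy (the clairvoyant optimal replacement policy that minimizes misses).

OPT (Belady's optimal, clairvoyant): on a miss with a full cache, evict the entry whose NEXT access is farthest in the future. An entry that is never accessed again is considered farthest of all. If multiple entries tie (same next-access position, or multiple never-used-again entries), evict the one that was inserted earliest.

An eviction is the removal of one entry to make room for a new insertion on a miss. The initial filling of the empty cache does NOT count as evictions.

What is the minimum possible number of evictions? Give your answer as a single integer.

OPT (Belady) simulation (capacity=2):
  1. access F: MISS. Cache: [F]
  2. access W: MISS. Cache: [F W]
  3. access U: MISS, evict F (next use: step 12). Cache: [W U]
  4. access Q: MISS, evict U (next use: step 8). Cache: [W Q]
  5. access W: HIT. Next use of W: step 6. Cache: [W Q]
  6. access W: HIT. Next use of W: step 11. Cache: [W Q]
  7. access Q: HIT. Next use of Q: step 10. Cache: [W Q]
  8. access U: MISS, evict W (next use: step 11). Cache: [Q U]
  9. access E: MISS, evict U (next use: step 24). Cache: [Q E]
  10. access Q: HIT. Next use of Q: step 14. Cache: [Q E]
  11. access W: MISS, evict E (next use: step 16). Cache: [Q W]
  12. access F: MISS, evict W (next use: step 15). Cache: [Q F]
  13. access F: HIT. Next use of F: step 20. Cache: [Q F]
  14. access Q: HIT. Next use of Q: step 18. Cache: [Q F]
  15. access W: MISS, evict F (next use: step 20). Cache: [Q W]
  16. access E: MISS, evict Q (next use: step 18). Cache: [W E]
  17. access W: HIT. Next use of W: step 19. Cache: [W E]
  18. access Q: MISS, evict E (next use: step 21). Cache: [W Q]
  19. access W: HIT. Next use of W: step 25. Cache: [W Q]
  20. access F: MISS, evict W (next use: step 25). Cache: [Q F]
  21. access E: MISS, evict F (next use: never). Cache: [Q E]
  22. access Q: HIT. Next use of Q: step 23. Cache: [Q E]
  23. access Q: HIT. Next use of Q: step 26. Cache: [Q E]
  24. access U: MISS, evict E (next use: never). Cache: [Q U]
  25. access W: MISS, evict U (next use: never). Cache: [Q W]
  26. access Q: HIT. Next use of Q: never. Cache: [Q W]
  27. access W: HIT. Next use of W: never. Cache: [Q W]
Total: 12 hits, 15 misses, 13 evictions

Answer: 13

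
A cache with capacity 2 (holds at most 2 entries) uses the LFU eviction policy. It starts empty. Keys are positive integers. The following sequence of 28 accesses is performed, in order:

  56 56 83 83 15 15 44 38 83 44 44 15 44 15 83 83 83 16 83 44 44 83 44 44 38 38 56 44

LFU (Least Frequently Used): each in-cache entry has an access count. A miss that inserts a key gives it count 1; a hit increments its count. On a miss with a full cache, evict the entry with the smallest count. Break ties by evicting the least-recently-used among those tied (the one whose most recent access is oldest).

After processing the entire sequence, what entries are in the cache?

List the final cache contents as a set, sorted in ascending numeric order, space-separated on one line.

LFU simulation (capacity=2):
  1. access 56: MISS. Cache: [56(c=1)]
  2. access 56: HIT, count now 2. Cache: [56(c=2)]
  3. access 83: MISS. Cache: [83(c=1) 56(c=2)]
  4. access 83: HIT, count now 2. Cache: [56(c=2) 83(c=2)]
  5. access 15: MISS, evict 56(c=2). Cache: [15(c=1) 83(c=2)]
  6. access 15: HIT, count now 2. Cache: [83(c=2) 15(c=2)]
  7. access 44: MISS, evict 83(c=2). Cache: [44(c=1) 15(c=2)]
  8. access 38: MISS, evict 44(c=1). Cache: [38(c=1) 15(c=2)]
  9. access 83: MISS, evict 38(c=1). Cache: [83(c=1) 15(c=2)]
  10. access 44: MISS, evict 83(c=1). Cache: [44(c=1) 15(c=2)]
  11. access 44: HIT, count now 2. Cache: [15(c=2) 44(c=2)]
  12. access 15: HIT, count now 3. Cache: [44(c=2) 15(c=3)]
  13. access 44: HIT, count now 3. Cache: [15(c=3) 44(c=3)]
  14. access 15: HIT, count now 4. Cache: [44(c=3) 15(c=4)]
  15. access 83: MISS, evict 44(c=3). Cache: [83(c=1) 15(c=4)]
  16. access 83: HIT, count now 2. Cache: [83(c=2) 15(c=4)]
  17. access 83: HIT, count now 3. Cache: [83(c=3) 15(c=4)]
  18. access 16: MISS, evict 83(c=3). Cache: [16(c=1) 15(c=4)]
  19. access 83: MISS, evict 16(c=1). Cache: [83(c=1) 15(c=4)]
  20. access 44: MISS, evict 83(c=1). Cache: [44(c=1) 15(c=4)]
  21. access 44: HIT, count now 2. Cache: [44(c=2) 15(c=4)]
  22. access 83: MISS, evict 44(c=2). Cache: [83(c=1) 15(c=4)]
  23. access 44: MISS, evict 83(c=1). Cache: [44(c=1) 15(c=4)]
  24. access 44: HIT, count now 2. Cache: [44(c=2) 15(c=4)]
  25. access 38: MISS, evict 44(c=2). Cache: [38(c=1) 15(c=4)]
  26. access 38: HIT, count now 2. Cache: [38(c=2) 15(c=4)]
  27. access 56: MISS, evict 38(c=2). Cache: [56(c=1) 15(c=4)]
  28. access 44: MISS, evict 56(c=1). Cache: [44(c=1) 15(c=4)]
Total: 12 hits, 16 misses, 14 evictions

Answer: 15 44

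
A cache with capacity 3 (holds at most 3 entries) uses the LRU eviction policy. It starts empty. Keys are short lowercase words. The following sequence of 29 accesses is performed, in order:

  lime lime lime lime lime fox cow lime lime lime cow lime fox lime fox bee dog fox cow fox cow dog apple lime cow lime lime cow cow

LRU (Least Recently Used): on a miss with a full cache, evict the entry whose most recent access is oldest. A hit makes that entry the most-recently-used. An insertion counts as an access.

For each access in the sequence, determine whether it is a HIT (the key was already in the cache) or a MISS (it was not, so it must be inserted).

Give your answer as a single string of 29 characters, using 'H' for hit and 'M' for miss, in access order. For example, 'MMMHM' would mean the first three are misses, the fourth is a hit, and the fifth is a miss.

LRU simulation (capacity=3):
  1. access lime: MISS. Cache (LRU->MRU): [lime]
  2. access lime: HIT. Cache (LRU->MRU): [lime]
  3. access lime: HIT. Cache (LRU->MRU): [lime]
  4. access lime: HIT. Cache (LRU->MRU): [lime]
  5. access lime: HIT. Cache (LRU->MRU): [lime]
  6. access fox: MISS. Cache (LRU->MRU): [lime fox]
  7. access cow: MISS. Cache (LRU->MRU): [lime fox cow]
  8. access lime: HIT. Cache (LRU->MRU): [fox cow lime]
  9. access lime: HIT. Cache (LRU->MRU): [fox cow lime]
  10. access lime: HIT. Cache (LRU->MRU): [fox cow lime]
  11. access cow: HIT. Cache (LRU->MRU): [fox lime cow]
  12. access lime: HIT. Cache (LRU->MRU): [fox cow lime]
  13. access fox: HIT. Cache (LRU->MRU): [cow lime fox]
  14. access lime: HIT. Cache (LRU->MRU): [cow fox lime]
  15. access fox: HIT. Cache (LRU->MRU): [cow lime fox]
  16. access bee: MISS, evict cow. Cache (LRU->MRU): [lime fox bee]
  17. access dog: MISS, evict lime. Cache (LRU->MRU): [fox bee dog]
  18. access fox: HIT. Cache (LRU->MRU): [bee dog fox]
  19. access cow: MISS, evict bee. Cache (LRU->MRU): [dog fox cow]
  20. access fox: HIT. Cache (LRU->MRU): [dog cow fox]
  21. access cow: HIT. Cache (LRU->MRU): [dog fox cow]
  22. access dog: HIT. Cache (LRU->MRU): [fox cow dog]
  23. access apple: MISS, evict fox. Cache (LRU->MRU): [cow dog apple]
  24. access lime: MISS, evict cow. Cache (LRU->MRU): [dog apple lime]
  25. access cow: MISS, evict dog. Cache (LRU->MRU): [apple lime cow]
  26. access lime: HIT. Cache (LRU->MRU): [apple cow lime]
  27. access lime: HIT. Cache (LRU->MRU): [apple cow lime]
  28. access cow: HIT. Cache (LRU->MRU): [apple lime cow]
  29. access cow: HIT. Cache (LRU->MRU): [apple lime cow]
Total: 20 hits, 9 misses, 6 evictions

Answer: MHHHHMMHHHHHHHHMMHMHHHMMMHHHH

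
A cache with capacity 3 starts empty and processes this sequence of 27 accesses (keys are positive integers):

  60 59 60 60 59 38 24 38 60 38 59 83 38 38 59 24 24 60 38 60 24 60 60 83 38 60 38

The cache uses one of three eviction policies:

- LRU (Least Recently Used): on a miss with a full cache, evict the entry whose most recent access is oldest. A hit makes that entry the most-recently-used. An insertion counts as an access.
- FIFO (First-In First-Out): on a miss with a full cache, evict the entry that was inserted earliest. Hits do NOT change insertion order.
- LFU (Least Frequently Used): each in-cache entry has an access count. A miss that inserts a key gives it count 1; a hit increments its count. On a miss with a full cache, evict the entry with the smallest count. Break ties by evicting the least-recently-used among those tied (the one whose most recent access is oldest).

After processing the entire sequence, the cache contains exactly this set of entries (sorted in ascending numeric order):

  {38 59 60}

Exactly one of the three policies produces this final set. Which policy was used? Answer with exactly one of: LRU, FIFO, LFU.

Simulating under each policy and comparing final sets:
  LRU: final set = {38 60 83} -> differs
  FIFO: final set = {38 60 83} -> differs
  LFU: final set = {38 59 60} -> MATCHES target
Only LFU produces the target set.

Answer: LFU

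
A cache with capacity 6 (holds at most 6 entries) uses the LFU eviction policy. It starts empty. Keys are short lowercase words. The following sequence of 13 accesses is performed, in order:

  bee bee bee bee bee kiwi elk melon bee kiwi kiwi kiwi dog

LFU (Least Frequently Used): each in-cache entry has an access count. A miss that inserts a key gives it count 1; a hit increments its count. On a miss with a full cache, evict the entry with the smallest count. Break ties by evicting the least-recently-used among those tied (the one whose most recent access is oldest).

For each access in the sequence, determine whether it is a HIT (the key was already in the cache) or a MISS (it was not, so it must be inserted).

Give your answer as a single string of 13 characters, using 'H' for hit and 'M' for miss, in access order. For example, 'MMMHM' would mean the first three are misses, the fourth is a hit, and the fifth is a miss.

LFU simulation (capacity=6):
  1. access bee: MISS. Cache: [bee(c=1)]
  2. access bee: HIT, count now 2. Cache: [bee(c=2)]
  3. access bee: HIT, count now 3. Cache: [bee(c=3)]
  4. access bee: HIT, count now 4. Cache: [bee(c=4)]
  5. access bee: HIT, count now 5. Cache: [bee(c=5)]
  6. access kiwi: MISS. Cache: [kiwi(c=1) bee(c=5)]
  7. access elk: MISS. Cache: [kiwi(c=1) elk(c=1) bee(c=5)]
  8. access melon: MISS. Cache: [kiwi(c=1) elk(c=1) melon(c=1) bee(c=5)]
  9. access bee: HIT, count now 6. Cache: [kiwi(c=1) elk(c=1) melon(c=1) bee(c=6)]
  10. access kiwi: HIT, count now 2. Cache: [elk(c=1) melon(c=1) kiwi(c=2) bee(c=6)]
  11. access kiwi: HIT, count now 3. Cache: [elk(c=1) melon(c=1) kiwi(c=3) bee(c=6)]
  12. access kiwi: HIT, count now 4. Cache: [elk(c=1) melon(c=1) kiwi(c=4) bee(c=6)]
  13. access dog: MISS. Cache: [elk(c=1) melon(c=1) dog(c=1) kiwi(c=4) bee(c=6)]
Total: 8 hits, 5 misses, 0 evictions

Answer: MHHHHMMMHHHHM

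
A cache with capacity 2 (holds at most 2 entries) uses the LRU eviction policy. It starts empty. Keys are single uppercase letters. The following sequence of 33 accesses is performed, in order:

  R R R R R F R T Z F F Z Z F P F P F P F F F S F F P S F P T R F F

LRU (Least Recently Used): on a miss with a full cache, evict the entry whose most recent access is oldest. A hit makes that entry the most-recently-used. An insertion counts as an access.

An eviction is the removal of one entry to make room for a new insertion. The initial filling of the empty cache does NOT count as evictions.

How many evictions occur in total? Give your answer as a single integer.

Answer: 12

Derivation:
LRU simulation (capacity=2):
  1. access R: MISS. Cache (LRU->MRU): [R]
  2. access R: HIT. Cache (LRU->MRU): [R]
  3. access R: HIT. Cache (LRU->MRU): [R]
  4. access R: HIT. Cache (LRU->MRU): [R]
  5. access R: HIT. Cache (LRU->MRU): [R]
  6. access F: MISS. Cache (LRU->MRU): [R F]
  7. access R: HIT. Cache (LRU->MRU): [F R]
  8. access T: MISS, evict F. Cache (LRU->MRU): [R T]
  9. access Z: MISS, evict R. Cache (LRU->MRU): [T Z]
  10. access F: MISS, evict T. Cache (LRU->MRU): [Z F]
  11. access F: HIT. Cache (LRU->MRU): [Z F]
  12. access Z: HIT. Cache (LRU->MRU): [F Z]
  13. access Z: HIT. Cache (LRU->MRU): [F Z]
  14. access F: HIT. Cache (LRU->MRU): [Z F]
  15. access P: MISS, evict Z. Cache (LRU->MRU): [F P]
  16. access F: HIT. Cache (LRU->MRU): [P F]
  17. access P: HIT. Cache (LRU->MRU): [F P]
  18. access F: HIT. Cache (LRU->MRU): [P F]
  19. access P: HIT. Cache (LRU->MRU): [F P]
  20. access F: HIT. Cache (LRU->MRU): [P F]
  21. access F: HIT. Cache (LRU->MRU): [P F]
  22. access F: HIT. Cache (LRU->MRU): [P F]
  23. access S: MISS, evict P. Cache (LRU->MRU): [F S]
  24. access F: HIT. Cache (LRU->MRU): [S F]
  25. access F: HIT. Cache (LRU->MRU): [S F]
  26. access P: MISS, evict S. Cache (LRU->MRU): [F P]
  27. access S: MISS, evict F. Cache (LRU->MRU): [P S]
  28. access F: MISS, evict P. Cache (LRU->MRU): [S F]
  29. access P: MISS, evict S. Cache (LRU->MRU): [F P]
  30. access T: MISS, evict F. Cache (LRU->MRU): [P T]
  31. access R: MISS, evict P. Cache (LRU->MRU): [T R]
  32. access F: MISS, evict T. Cache (LRU->MRU): [R F]
  33. access F: HIT. Cache (LRU->MRU): [R F]
Total: 19 hits, 14 misses, 12 evictions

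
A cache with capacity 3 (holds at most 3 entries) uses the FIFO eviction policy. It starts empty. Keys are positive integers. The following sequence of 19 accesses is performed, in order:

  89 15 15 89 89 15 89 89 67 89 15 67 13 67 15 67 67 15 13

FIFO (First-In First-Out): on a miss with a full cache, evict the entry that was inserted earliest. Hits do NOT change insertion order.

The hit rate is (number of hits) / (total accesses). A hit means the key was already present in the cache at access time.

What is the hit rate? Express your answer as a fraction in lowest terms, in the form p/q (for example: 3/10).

Answer: 15/19

Derivation:
FIFO simulation (capacity=3):
  1. access 89: MISS. Cache (old->new): [89]
  2. access 15: MISS. Cache (old->new): [89 15]
  3. access 15: HIT. Cache (old->new): [89 15]
  4. access 89: HIT. Cache (old->new): [89 15]
  5. access 89: HIT. Cache (old->new): [89 15]
  6. access 15: HIT. Cache (old->new): [89 15]
  7. access 89: HIT. Cache (old->new): [89 15]
  8. access 89: HIT. Cache (old->new): [89 15]
  9. access 67: MISS. Cache (old->new): [89 15 67]
  10. access 89: HIT. Cache (old->new): [89 15 67]
  11. access 15: HIT. Cache (old->new): [89 15 67]
  12. access 67: HIT. Cache (old->new): [89 15 67]
  13. access 13: MISS, evict 89. Cache (old->new): [15 67 13]
  14. access 67: HIT. Cache (old->new): [15 67 13]
  15. access 15: HIT. Cache (old->new): [15 67 13]
  16. access 67: HIT. Cache (old->new): [15 67 13]
  17. access 67: HIT. Cache (old->new): [15 67 13]
  18. access 15: HIT. Cache (old->new): [15 67 13]
  19. access 13: HIT. Cache (old->new): [15 67 13]
Total: 15 hits, 4 misses, 1 evictions

Hit rate = 15/19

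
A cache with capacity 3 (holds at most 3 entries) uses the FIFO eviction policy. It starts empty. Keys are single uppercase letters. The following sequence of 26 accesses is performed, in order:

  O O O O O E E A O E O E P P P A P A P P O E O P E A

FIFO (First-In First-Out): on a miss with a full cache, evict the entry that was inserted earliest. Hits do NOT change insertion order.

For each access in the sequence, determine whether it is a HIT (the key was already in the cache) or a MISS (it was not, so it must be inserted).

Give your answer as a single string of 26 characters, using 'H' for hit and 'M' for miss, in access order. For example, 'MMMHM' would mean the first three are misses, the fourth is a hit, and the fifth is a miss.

Answer: MHHHHMHMHHHHMHHHHHHHMMHHHM

Derivation:
FIFO simulation (capacity=3):
  1. access O: MISS. Cache (old->new): [O]
  2. access O: HIT. Cache (old->new): [O]
  3. access O: HIT. Cache (old->new): [O]
  4. access O: HIT. Cache (old->new): [O]
  5. access O: HIT. Cache (old->new): [O]
  6. access E: MISS. Cache (old->new): [O E]
  7. access E: HIT. Cache (old->new): [O E]
  8. access A: MISS. Cache (old->new): [O E A]
  9. access O: HIT. Cache (old->new): [O E A]
  10. access E: HIT. Cache (old->new): [O E A]
  11. access O: HIT. Cache (old->new): [O E A]
  12. access E: HIT. Cache (old->new): [O E A]
  13. access P: MISS, evict O. Cache (old->new): [E A P]
  14. access P: HIT. Cache (old->new): [E A P]
  15. access P: HIT. Cache (old->new): [E A P]
  16. access A: HIT. Cache (old->new): [E A P]
  17. access P: HIT. Cache (old->new): [E A P]
  18. access A: HIT. Cache (old->new): [E A P]
  19. access P: HIT. Cache (old->new): [E A P]
  20. access P: HIT. Cache (old->new): [E A P]
  21. access O: MISS, evict E. Cache (old->new): [A P O]
  22. access E: MISS, evict A. Cache (old->new): [P O E]
  23. access O: HIT. Cache (old->new): [P O E]
  24. access P: HIT. Cache (old->new): [P O E]
  25. access E: HIT. Cache (old->new): [P O E]
  26. access A: MISS, evict P. Cache (old->new): [O E A]
Total: 19 hits, 7 misses, 4 evictions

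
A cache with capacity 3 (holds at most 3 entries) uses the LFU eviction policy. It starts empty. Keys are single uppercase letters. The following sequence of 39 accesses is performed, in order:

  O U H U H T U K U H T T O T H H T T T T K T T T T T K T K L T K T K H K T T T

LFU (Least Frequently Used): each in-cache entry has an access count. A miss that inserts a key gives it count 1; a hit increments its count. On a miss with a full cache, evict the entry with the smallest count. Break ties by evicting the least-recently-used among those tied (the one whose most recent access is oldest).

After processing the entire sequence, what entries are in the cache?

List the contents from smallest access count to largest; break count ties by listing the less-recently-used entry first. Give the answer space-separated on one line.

LFU simulation (capacity=3):
  1. access O: MISS. Cache: [O(c=1)]
  2. access U: MISS. Cache: [O(c=1) U(c=1)]
  3. access H: MISS. Cache: [O(c=1) U(c=1) H(c=1)]
  4. access U: HIT, count now 2. Cache: [O(c=1) H(c=1) U(c=2)]
  5. access H: HIT, count now 2. Cache: [O(c=1) U(c=2) H(c=2)]
  6. access T: MISS, evict O(c=1). Cache: [T(c=1) U(c=2) H(c=2)]
  7. access U: HIT, count now 3. Cache: [T(c=1) H(c=2) U(c=3)]
  8. access K: MISS, evict T(c=1). Cache: [K(c=1) H(c=2) U(c=3)]
  9. access U: HIT, count now 4. Cache: [K(c=1) H(c=2) U(c=4)]
  10. access H: HIT, count now 3. Cache: [K(c=1) H(c=3) U(c=4)]
  11. access T: MISS, evict K(c=1). Cache: [T(c=1) H(c=3) U(c=4)]
  12. access T: HIT, count now 2. Cache: [T(c=2) H(c=3) U(c=4)]
  13. access O: MISS, evict T(c=2). Cache: [O(c=1) H(c=3) U(c=4)]
  14. access T: MISS, evict O(c=1). Cache: [T(c=1) H(c=3) U(c=4)]
  15. access H: HIT, count now 4. Cache: [T(c=1) U(c=4) H(c=4)]
  16. access H: HIT, count now 5. Cache: [T(c=1) U(c=4) H(c=5)]
  17. access T: HIT, count now 2. Cache: [T(c=2) U(c=4) H(c=5)]
  18. access T: HIT, count now 3. Cache: [T(c=3) U(c=4) H(c=5)]
  19. access T: HIT, count now 4. Cache: [U(c=4) T(c=4) H(c=5)]
  20. access T: HIT, count now 5. Cache: [U(c=4) H(c=5) T(c=5)]
  21. access K: MISS, evict U(c=4). Cache: [K(c=1) H(c=5) T(c=5)]
  22. access T: HIT, count now 6. Cache: [K(c=1) H(c=5) T(c=6)]
  23. access T: HIT, count now 7. Cache: [K(c=1) H(c=5) T(c=7)]
  24. access T: HIT, count now 8. Cache: [K(c=1) H(c=5) T(c=8)]
  25. access T: HIT, count now 9. Cache: [K(c=1) H(c=5) T(c=9)]
  26. access T: HIT, count now 10. Cache: [K(c=1) H(c=5) T(c=10)]
  27. access K: HIT, count now 2. Cache: [K(c=2) H(c=5) T(c=10)]
  28. access T: HIT, count now 11. Cache: [K(c=2) H(c=5) T(c=11)]
  29. access K: HIT, count now 3. Cache: [K(c=3) H(c=5) T(c=11)]
  30. access L: MISS, evict K(c=3). Cache: [L(c=1) H(c=5) T(c=11)]
  31. access T: HIT, count now 12. Cache: [L(c=1) H(c=5) T(c=12)]
  32. access K: MISS, evict L(c=1). Cache: [K(c=1) H(c=5) T(c=12)]
  33. access T: HIT, count now 13. Cache: [K(c=1) H(c=5) T(c=13)]
  34. access K: HIT, count now 2. Cache: [K(c=2) H(c=5) T(c=13)]
  35. access H: HIT, count now 6. Cache: [K(c=2) H(c=6) T(c=13)]
  36. access K: HIT, count now 3. Cache: [K(c=3) H(c=6) T(c=13)]
  37. access T: HIT, count now 14. Cache: [K(c=3) H(c=6) T(c=14)]
  38. access T: HIT, count now 15. Cache: [K(c=3) H(c=6) T(c=15)]
  39. access T: HIT, count now 16. Cache: [K(c=3) H(c=6) T(c=16)]
Total: 28 hits, 11 misses, 8 evictions

Answer: K H T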